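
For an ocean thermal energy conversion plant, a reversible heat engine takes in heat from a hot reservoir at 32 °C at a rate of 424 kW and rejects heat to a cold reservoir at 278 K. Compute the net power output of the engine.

Ẇ ≈ 37.7 kW

T_H = 32 °C → 32 + 273.15 = 305.15 K.
Carnot efficiency: η = 1 − T_C/T_H = 1 − 278.00/305.15 = 0.0890.
W = η·Q_H = 0.0890 × 424 = 37.7 kW.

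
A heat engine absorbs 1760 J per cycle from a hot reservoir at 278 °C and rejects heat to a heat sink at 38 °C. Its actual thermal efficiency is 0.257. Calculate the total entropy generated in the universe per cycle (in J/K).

ΔS_univ ≈ 1.01 J/K

T_H = 278 °C → 278 + 273.15 = 551.15 K.
T_C = 38 °C → 38 + 273.15 = 311.15 K.
W = η·Q_H = 0.257 × 1760 = 452.3 J, so Q_C = Q_H − W = 1308 J.
Reservoir entropy changes: ΔS_H = −Q_H/T_H = −1760/551.15 = -3.193 J/K and ΔS_C = +Q_C/T_C = 1308/311.15 = 4.203 J/K.
ΔS_univ = −Q_H/T_H + Q_C/T_C = 1.01 J/K (> 0, since η = 0.257 < η_Carnot = 0.435).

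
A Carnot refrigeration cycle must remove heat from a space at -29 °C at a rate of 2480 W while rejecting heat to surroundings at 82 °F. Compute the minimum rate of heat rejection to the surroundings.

T_H = 82 °F → (82 − 32) × 5/9 = 27.78 °C = 300.93 K.
T_C = -29 °C → -29 + 273.15 = 244.15 K.
For a reversible cycle Q_H/Q_C = T_H/T_C, so Q_H = Q_C·T_H/T_C = 2480 × 300.93/244.15 = 3060 W.

Q̇_H ≈ 3060 W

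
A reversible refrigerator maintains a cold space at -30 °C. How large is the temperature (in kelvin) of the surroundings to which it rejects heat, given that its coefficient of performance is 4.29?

T_H ≈ 300 K

T_C = -30 °C → -30 + 273.15 = 243.15 K.
COP_R = T_C/(T_H − T_C) ⇒ T_H = T_C·(1 + 1/COP_R) = 243.15 × (1 + 1/4.29) = 300 K.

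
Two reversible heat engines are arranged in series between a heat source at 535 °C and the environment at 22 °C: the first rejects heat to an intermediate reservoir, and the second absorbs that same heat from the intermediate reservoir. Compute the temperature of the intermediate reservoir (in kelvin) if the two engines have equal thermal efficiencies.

T_H = 535 °C → 535 + 273.15 = 808.15 K.
T_C = 22 °C → 22 + 273.15 = 295.15 K.
Equal efficiencies require 1 − T_m/T_H = 1 − T_C/T_m, i.e. T_m/T_H = T_C/T_m, so T_m = √(T_H·T_C) = √(808.15 × 295.15) = 488 K.

T_m ≈ 488 K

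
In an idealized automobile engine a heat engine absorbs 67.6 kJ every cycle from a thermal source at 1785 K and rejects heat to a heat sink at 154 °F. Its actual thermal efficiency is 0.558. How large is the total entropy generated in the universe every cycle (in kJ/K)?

T_C = 154 °F → (154 − 32) × 5/9 = 67.78 °C = 340.93 K.
W = η·Q_H = 0.558 × 67.6 = 37.72 kJ, so Q_C = Q_H − W = 29.88 kJ.
Reservoir entropy changes: ΔS_H = −Q_H/T_H = −67.6/1785.00 = -0.03787 kJ/K and ΔS_C = +Q_C/T_C = 29.88/340.93 = 0.08764 kJ/K.
ΔS_univ = −Q_H/T_H + Q_C/T_C = 0.0498 kJ/K (> 0, since η = 0.558 < η_Carnot = 0.809).

ΔS_univ ≈ 0.0498 kJ/K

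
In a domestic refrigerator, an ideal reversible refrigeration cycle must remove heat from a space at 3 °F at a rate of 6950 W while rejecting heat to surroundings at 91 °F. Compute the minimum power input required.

Ẇ_in ≈ 1322 W

T_H = 91 °F → (91 − 32) × 5/9 = 32.78 °C = 305.93 K.
T_C = 3 °F → (3 − 32) × 5/9 = -16.11 °C = 257.04 K.
COP_R = T_C/(T_H − T_C) = 257.04/48.89 = 5.2576.
W = Q_C/COP_R = 6950/5.2576 = 1322 W.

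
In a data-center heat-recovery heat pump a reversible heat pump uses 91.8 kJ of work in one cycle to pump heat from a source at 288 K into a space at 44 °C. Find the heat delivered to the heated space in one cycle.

T_H = 44 °C → 44 + 273.15 = 317.15 K.
For a reversible heat pump, COP_HP = T_H/(T_H − T_C) = 317.15/29.15 = 10.8799.
Q_H = COP_HP · W = 10.8799 × 91.8 = 999 kJ.

Q_H ≈ 999 kJ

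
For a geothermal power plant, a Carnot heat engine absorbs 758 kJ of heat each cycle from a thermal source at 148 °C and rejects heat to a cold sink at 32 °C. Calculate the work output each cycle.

T_H = 148 °C → 148 + 273.15 = 421.15 K.
T_C = 32 °C → 32 + 273.15 = 305.15 K.
Carnot efficiency: η = 1 − T_C/T_H = 1 − 305.15/421.15 = 0.2754.
W = η·Q_H = 0.2754 × 758 = 209 kJ.

W ≈ 209 kJ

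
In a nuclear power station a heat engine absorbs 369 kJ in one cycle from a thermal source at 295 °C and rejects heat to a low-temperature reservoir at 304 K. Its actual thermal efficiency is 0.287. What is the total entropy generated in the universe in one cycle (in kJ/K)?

ΔS_univ ≈ 0.216 kJ/K

T_H = 295 °C → 295 + 273.15 = 568.15 K.
W = η·Q_H = 0.287 × 369 = 105.9 kJ, so Q_C = Q_H − W = 263.1 kJ.
Reservoir entropy changes: ΔS_H = −Q_H/T_H = −369/568.15 = -0.6495 kJ/K and ΔS_C = +Q_C/T_C = 263.1/304.00 = 0.8655 kJ/K.
ΔS_univ = −Q_H/T_H + Q_C/T_C = 0.216 kJ/K (> 0, since η = 0.287 < η_Carnot = 0.465).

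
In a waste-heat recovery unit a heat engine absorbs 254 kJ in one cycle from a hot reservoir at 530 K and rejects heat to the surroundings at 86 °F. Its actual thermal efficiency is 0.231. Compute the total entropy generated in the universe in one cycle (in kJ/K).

T_C = 86 °F → (86 − 32) × 5/9 = 30.00 °C = 303.15 K.
W = η·Q_H = 0.231 × 254 = 58.67 kJ, so Q_C = Q_H − W = 195.3 kJ.
Reservoir entropy changes: ΔS_H = −Q_H/T_H = −254/530.00 = -0.4792 kJ/K and ΔS_C = +Q_C/T_C = 195.3/303.15 = 0.6443 kJ/K.
ΔS_univ = −Q_H/T_H + Q_C/T_C = 0.165 kJ/K (> 0, since η = 0.231 < η_Carnot = 0.428).

ΔS_univ ≈ 0.165 kJ/K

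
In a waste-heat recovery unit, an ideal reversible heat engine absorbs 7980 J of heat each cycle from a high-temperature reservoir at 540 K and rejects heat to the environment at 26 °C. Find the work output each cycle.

W ≈ 3560 J

T_C = 26 °C → 26 + 273.15 = 299.15 K.
The Carnot efficiency is η = 1 − T_C/T_H = 1 − 299.15/540.00 = 0.4460.
W = η·Q_H = 0.4460 × 7980 = 3560 J.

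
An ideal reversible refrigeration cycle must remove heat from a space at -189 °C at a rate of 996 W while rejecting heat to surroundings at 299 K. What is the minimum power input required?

T_C = -189 °C → -189 + 273.15 = 84.15 K.
The reversible coefficient of performance is COP_R = T_C/(T_H − T_C) = 84.15/214.85 = 0.3917.
W = Q_C/COP_R = 996/0.3917 = 2543 W.

Ẇ_in ≈ 2543 W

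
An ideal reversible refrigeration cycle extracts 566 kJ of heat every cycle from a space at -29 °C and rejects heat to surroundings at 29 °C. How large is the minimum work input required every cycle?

T_H = 29 °C → 29 + 273.15 = 302.15 K.
T_C = -29 °C → -29 + 273.15 = 244.15 K.
COP_R = T_C/(T_H − T_C) = 244.15/58.00 = 4.2095.
W = Q_C/COP_R = 566/4.2095 = 134.5 kJ.

W_in ≈ 134.5 kJ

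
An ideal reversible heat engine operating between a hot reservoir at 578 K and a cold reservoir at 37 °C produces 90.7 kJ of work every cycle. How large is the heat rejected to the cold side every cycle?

Q_C ≈ 105.0 kJ

T_C = 37 °C → 37 + 273.15 = 310.15 K.
For a reversible engine, η = 1 − T_C/T_H = 1 − 310.15/578.00 = 0.4634.
Since Q_C/Q_H = T_C/T_H and Q_H = W/η, Q_C = W·T_C/(T_H − T_C) = 90.7 × 310.15/267.85 = 105.0 kJ.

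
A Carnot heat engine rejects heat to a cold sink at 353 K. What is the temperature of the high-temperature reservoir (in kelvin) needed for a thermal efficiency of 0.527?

From η = 1 − T_C/T_H, solving for T_H gives T_H = T_C/(1 − η) = 353.00/(1 − 0.527) = 746 K.

T_H ≈ 746 K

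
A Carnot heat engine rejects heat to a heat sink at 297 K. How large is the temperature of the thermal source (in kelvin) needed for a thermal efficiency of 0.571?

T_H ≈ 692.3 K

From η = 1 − T_C/T_H, solving for T_H gives T_H = T_C/(1 − η) = 297.00/(1 − 0.571) = 692.3 K.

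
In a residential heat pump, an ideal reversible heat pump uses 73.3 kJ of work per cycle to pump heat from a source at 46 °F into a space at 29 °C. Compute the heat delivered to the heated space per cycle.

Q_H ≈ 1040 kJ

T_H = 29 °C → 29 + 273.15 = 302.15 K.
T_C = 46 °F → (46 − 32) × 5/9 = 7.78 °C = 280.93 K.
COP_HP = T_H/(T_H − T_C) = 302.15/21.22 = 14.2374.
Q_H = COP_HP · W = 14.2374 × 73.3 = 1040 kJ.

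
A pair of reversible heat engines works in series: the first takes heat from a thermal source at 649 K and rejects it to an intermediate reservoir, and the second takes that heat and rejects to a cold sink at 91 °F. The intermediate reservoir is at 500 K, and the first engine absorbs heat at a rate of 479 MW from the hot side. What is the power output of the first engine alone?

T_C = 91 °F → (91 − 32) × 5/9 = 32.78 °C = 305.93 K.
First-stage efficiency η₁ = 1 − T_m/T_H = 1 − 500.00/649.00 = 0.2296.
W₁ = η₁·Q_H = 0.2296 × 479 = 110 MW.

Ẇ₁ ≈ 110 MW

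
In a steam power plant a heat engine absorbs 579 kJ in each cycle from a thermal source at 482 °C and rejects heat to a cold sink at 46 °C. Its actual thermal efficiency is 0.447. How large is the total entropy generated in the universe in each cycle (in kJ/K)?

ΔS_univ ≈ 0.237 kJ/K

T_H = 482 °C → 482 + 273.15 = 755.15 K.
T_C = 46 °C → 46 + 273.15 = 319.15 K.
W = η·Q_H = 0.447 × 579 = 258.8 kJ, so Q_C = Q_H − W = 320.2 kJ.
Reservoir entropy changes: ΔS_H = −Q_H/T_H = −579/755.15 = -0.7667 kJ/K and ΔS_C = +Q_C/T_C = 320.2/319.15 = 1.003 kJ/K.
ΔS_univ = −Q_H/T_H + Q_C/T_C = 0.237 kJ/K (> 0, since η = 0.447 < η_Carnot = 0.577).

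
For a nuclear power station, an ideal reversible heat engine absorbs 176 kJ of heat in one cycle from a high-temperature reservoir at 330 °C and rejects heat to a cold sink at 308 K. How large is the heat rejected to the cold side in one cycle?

Q_C ≈ 89.9 kJ

T_H = 330 °C → 330 + 273.15 = 603.15 K.
The Carnot efficiency is η = 1 − T_C/T_H = 1 − 308.00/603.15 = 0.4893.
For a reversible cycle Q_C/Q_H = T_C/T_H, so Q_C = 176 × 308.00/603.15 = 89.9 kJ.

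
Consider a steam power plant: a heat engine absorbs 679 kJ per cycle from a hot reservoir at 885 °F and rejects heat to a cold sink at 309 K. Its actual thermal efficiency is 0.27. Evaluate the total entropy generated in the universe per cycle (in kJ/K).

ΔS_univ ≈ 0.695 kJ/K

T_H = 885 °F → (885 − 32) × 5/9 = 473.89 °C = 747.04 K.
W = η·Q_H = 0.27 × 679 = 183.3 kJ, so Q_C = Q_H − W = 495.7 kJ.
Reservoir entropy changes: ΔS_H = −Q_H/T_H = −679/747.04 = -0.9089 kJ/K and ΔS_C = +Q_C/T_C = 495.7/309.00 = 1.604 kJ/K.
ΔS_univ = −Q_H/T_H + Q_C/T_C = 0.695 kJ/K (> 0, since η = 0.27 < η_Carnot = 0.586).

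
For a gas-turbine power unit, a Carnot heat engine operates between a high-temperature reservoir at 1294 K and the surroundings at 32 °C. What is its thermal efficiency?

T_C = 32 °C → 32 + 273.15 = 305.15 K.
The Carnot efficiency is η = 1 − T_C/T_H = 1 − 305.15/1294.00 = 0.764.

η ≈ 0.764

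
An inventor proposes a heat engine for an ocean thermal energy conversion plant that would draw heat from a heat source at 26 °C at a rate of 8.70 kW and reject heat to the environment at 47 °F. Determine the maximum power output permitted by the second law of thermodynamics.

T_H = 26 °C → 26 + 273.15 = 299.15 K.
T_C = 47 °F → (47 − 32) × 5/9 = 8.33 °C = 281.48 K.
The upper bound on efficiency is η_max = 1 − T_C/T_H = 1 − 281.48/299.15 = 0.0591.
W_max = η_max · Q_H = 0.0591 × 8.70 = 0.514 kW.

Ẇ_max ≈ 0.514 kW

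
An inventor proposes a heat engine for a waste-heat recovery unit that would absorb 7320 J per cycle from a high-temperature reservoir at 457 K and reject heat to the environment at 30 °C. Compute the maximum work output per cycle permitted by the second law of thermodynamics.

T_C = 30 °C → 30 + 273.15 = 303.15 K.
No engine can exceed the Carnot limit: η_max = 1 − T_C/T_H = 1 − 303.15/457.00 = 0.3367.
W_max = η_max · Q_H = 0.3367 × 7320 = 2464 J.

W_max ≈ 2464 J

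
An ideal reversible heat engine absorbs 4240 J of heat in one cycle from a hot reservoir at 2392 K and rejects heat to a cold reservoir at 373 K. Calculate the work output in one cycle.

W ≈ 3579 J

Carnot efficiency: η = 1 − T_C/T_H = 1 − 373.00/2392.00 = 0.8441.
W = η·Q_H = 0.8441 × 4240 = 3579 J.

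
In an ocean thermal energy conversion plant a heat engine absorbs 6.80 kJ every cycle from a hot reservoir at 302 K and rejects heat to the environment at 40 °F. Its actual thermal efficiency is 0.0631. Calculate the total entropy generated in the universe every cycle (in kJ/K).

ΔS_univ ≈ 4.339e-04 kJ/K

T_C = 40 °F → (40 − 32) × 5/9 = 4.44 °C = 277.59 K.
W = η·Q_H = 0.0631 × 6.80 = 0.4291 kJ, so Q_C = Q_H − W = 6.371 kJ.
Entropy balance on the reservoirs: −Q_H/T_H = -0.02252 kJ/K, +Q_C/T_C = 0.02295 kJ/K.
ΔS_univ = −Q_H/T_H + Q_C/T_C = 4.339e-04 kJ/K (> 0, since η = 0.0631 < η_Carnot = 0.081).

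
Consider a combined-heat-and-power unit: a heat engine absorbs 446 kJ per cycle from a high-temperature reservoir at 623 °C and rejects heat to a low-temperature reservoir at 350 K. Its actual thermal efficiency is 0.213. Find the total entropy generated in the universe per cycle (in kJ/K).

T_H = 623 °C → 623 + 273.15 = 896.15 K.
W = η·Q_H = 0.213 × 446 = 95.00 kJ, so Q_C = Q_H − W = 351.0 kJ.
The hot reservoir loses entropy Q_H/T_H = 446/896.15 = 0.4977 kJ/K; the cold reservoir gains Q_C/T_C = 351.0/350.00 = 1.003 kJ/K.
ΔS_univ = −Q_H/T_H + Q_C/T_C = 0.505 kJ/K (> 0, since η = 0.213 < η_Carnot = 0.609).

ΔS_univ ≈ 0.505 kJ/K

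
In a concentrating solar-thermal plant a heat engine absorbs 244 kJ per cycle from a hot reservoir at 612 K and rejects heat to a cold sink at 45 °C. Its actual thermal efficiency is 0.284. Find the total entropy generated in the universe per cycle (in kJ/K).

T_C = 45 °C → 45 + 273.15 = 318.15 K.
W = η·Q_H = 0.284 × 244 = 69.30 kJ, so Q_C = Q_H − W = 174.7 kJ.
Entropy balance on the reservoirs: −Q_H/T_H = -0.3987 kJ/K, +Q_C/T_C = 0.5491 kJ/K.
ΔS_univ = −Q_H/T_H + Q_C/T_C = 0.150 kJ/K (> 0, since η = 0.284 < η_Carnot = 0.480).

ΔS_univ ≈ 0.150 kJ/K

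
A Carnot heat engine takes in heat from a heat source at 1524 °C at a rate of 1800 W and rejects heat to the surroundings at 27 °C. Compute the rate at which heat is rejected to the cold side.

T_H = 1524 °C → 1524 + 273.15 = 1797.15 K.
T_C = 27 °C → 27 + 273.15 = 300.15 K.
For a reversible engine, η = 1 − T_C/T_H = 1 − 300.15/1797.15 = 0.8330.
For a reversible cycle Q_C/Q_H = T_C/T_H, so Q_C = 1800 × 300.15/1797.15 = 300.6 W.

Q̇_C ≈ 300.6 W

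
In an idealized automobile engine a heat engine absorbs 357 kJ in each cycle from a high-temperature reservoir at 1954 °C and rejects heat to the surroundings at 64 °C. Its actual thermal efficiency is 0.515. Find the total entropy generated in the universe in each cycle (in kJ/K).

ΔS_univ ≈ 0.3533 kJ/K

T_H = 1954 °C → 1954 + 273.15 = 2227.15 K.
T_C = 64 °C → 64 + 273.15 = 337.15 K.
W = η·Q_H = 0.515 × 357 = 183.9 kJ, so Q_C = Q_H − W = 173.1 kJ.
Reservoir entropy changes: ΔS_H = −Q_H/T_H = −357/2227.15 = -0.1603 kJ/K and ΔS_C = +Q_C/T_C = 173.1/337.15 = 0.5136 kJ/K.
ΔS_univ = −Q_H/T_H + Q_C/T_C = 0.3533 kJ/K (> 0, since η = 0.515 < η_Carnot = 0.849).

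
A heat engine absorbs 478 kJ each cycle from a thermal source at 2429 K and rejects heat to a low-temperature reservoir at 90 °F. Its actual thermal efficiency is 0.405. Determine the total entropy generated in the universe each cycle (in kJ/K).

T_C = 90 °F → (90 − 32) × 5/9 = 32.22 °C = 305.37 K.
W = η·Q_H = 0.405 × 478 = 193.6 kJ, so Q_C = Q_H − W = 284.4 kJ.
Reservoir entropy changes: ΔS_H = −Q_H/T_H = −478/2429.00 = -0.1968 kJ/K and ΔS_C = +Q_C/T_C = 284.4/305.37 = 0.9314 kJ/K.
ΔS_univ = −Q_H/T_H + Q_C/T_C = 0.7346 kJ/K (> 0, since η = 0.405 < η_Carnot = 0.874).

ΔS_univ ≈ 0.7346 kJ/K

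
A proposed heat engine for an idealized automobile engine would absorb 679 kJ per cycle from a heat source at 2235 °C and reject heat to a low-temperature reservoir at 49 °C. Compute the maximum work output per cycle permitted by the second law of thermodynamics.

W_max ≈ 592 kJ

T_H = 2235 °C → 2235 + 273.15 = 2508.15 K.
T_C = 49 °C → 49 + 273.15 = 322.15 K.
No engine can exceed the Carnot limit: η_max = 1 − T_C/T_H = 1 − 322.15/2508.15 = 0.8716.
W_max = η_max · Q_H = 0.8716 × 679 = 592 kJ.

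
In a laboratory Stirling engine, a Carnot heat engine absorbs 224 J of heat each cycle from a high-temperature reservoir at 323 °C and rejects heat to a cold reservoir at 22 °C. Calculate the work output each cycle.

W ≈ 113.1 J

T_H = 323 °C → 323 + 273.15 = 596.15 K.
T_C = 22 °C → 22 + 273.15 = 295.15 K.
Since the cycle is reversible, η = 1 − T_C/T_H = 1 − 295.15/596.15 = 0.5049.
W = η·Q_H = 0.5049 × 224 = 113.1 J.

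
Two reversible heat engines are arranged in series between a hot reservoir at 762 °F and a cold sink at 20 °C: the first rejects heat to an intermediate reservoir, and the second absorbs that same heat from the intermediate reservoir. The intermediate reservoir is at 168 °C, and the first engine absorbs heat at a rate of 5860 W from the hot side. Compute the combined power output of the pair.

Ẇ_total ≈ 3330 W

T_H = 762 °F → (762 − 32) × 5/9 = 405.56 °C = 678.71 K.
T_C = 20 °C → 20 + 273.15 = 293.15 K.
Two reversible stages in series are equivalent to a single Carnot engine between T_H and T_C, so η_total = 1 − T_C/T_H = 1 − 293.15/678.71 = 0.5681.
W_total = η_total · Q_H = 0.5681 × 5860 = 3330 W.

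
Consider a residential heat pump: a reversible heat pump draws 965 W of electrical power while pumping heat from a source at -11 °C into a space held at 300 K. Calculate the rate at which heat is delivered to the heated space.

Q̇_H ≈ 7650 W

T_C = -11 °C → -11 + 273.15 = 262.15 K.
COP_HP = T_H/(T_H − T_C) = 300.00/37.85 = 7.9260.
Q_H = COP_HP · W = 7.9260 × 965 = 7650 W.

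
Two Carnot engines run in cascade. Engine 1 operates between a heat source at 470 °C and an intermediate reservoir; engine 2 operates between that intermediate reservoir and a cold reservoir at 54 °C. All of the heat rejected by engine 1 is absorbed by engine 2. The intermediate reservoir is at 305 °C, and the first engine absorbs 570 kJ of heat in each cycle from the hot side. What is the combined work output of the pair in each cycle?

T_H = 470 °C → 470 + 273.15 = 743.15 K.
T_C = 54 °C → 54 + 273.15 = 327.15 K.
Two reversible stages in series are equivalent to a single Carnot engine between T_H and T_C, so η_total = 1 − T_C/T_H = 1 − 327.15/743.15 = 0.5598.
W_total = η_total · Q_H = 0.5598 × 570 = 319 kJ.

W_total ≈ 319 kJ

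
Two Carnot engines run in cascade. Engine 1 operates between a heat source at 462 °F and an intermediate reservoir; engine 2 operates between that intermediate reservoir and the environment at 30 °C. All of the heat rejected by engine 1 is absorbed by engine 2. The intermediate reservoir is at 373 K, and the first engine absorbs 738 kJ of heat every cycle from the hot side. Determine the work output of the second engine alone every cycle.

T_H = 462 °F → (462 − 32) × 5/9 = 238.89 °C = 512.04 K.
T_C = 30 °C → 30 + 273.15 = 303.15 K.
Heat entering the second stage: Q_m = Q_H·(T_m/T_H) = 738 × 373.00/512.04 = 537.6 kJ.
Second-stage efficiency η₂ = 1 − T_C/T_m = 1 − 303.15/373.00 = 0.1873, so W₂ = η₂·Q_m = 100.7 kJ.

W₂ ≈ 100.7 kJ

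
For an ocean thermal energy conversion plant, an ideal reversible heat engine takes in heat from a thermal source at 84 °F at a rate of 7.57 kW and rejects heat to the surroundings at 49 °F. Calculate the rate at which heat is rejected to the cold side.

Q̇_C ≈ 7.08 kW

T_H = 84 °F → (84 − 32) × 5/9 = 28.89 °C = 302.04 K.
T_C = 49 °F → (49 − 32) × 5/9 = 9.44 °C = 282.59 K.
Carnot efficiency: η = 1 − T_C/T_H = 1 − 282.59/302.04 = 0.0644.
For a reversible cycle Q_C/Q_H = T_C/T_H, so Q_C = 7.57 × 282.59/302.04 = 7.08 kW.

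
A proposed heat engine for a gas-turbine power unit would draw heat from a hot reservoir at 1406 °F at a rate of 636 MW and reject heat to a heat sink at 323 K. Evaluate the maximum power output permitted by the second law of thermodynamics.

T_H = 1406 °F → (1406 − 32) × 5/9 = 763.33 °C = 1036.48 K.
The second-law ceiling is the Carnot efficiency, η_max = 1 − T_C/T_H = 1 − 323.00/1036.48 = 0.6884.
W_max = η_max · Q_H = 0.6884 × 636 = 437.8 MW.

Ẇ_max ≈ 437.8 MW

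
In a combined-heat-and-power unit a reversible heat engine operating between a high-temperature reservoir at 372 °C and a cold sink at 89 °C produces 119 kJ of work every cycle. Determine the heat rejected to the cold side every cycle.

Q_C ≈ 152.3 kJ

T_H = 372 °C → 372 + 273.15 = 645.15 K.
T_C = 89 °C → 89 + 273.15 = 362.15 K.
Since the cycle is reversible, η = 1 − T_C/T_H = 1 − 362.15/645.15 = 0.4387.
Since Q_C/Q_H = T_C/T_H and Q_H = W/η, Q_C = W·T_C/(T_H − T_C) = 119 × 362.15/283.00 = 152.3 kJ.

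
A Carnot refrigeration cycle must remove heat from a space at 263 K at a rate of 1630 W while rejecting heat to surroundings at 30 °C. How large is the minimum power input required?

Ẇ_in ≈ 249 W

T_H = 30 °C → 30 + 273.15 = 303.15 K.
COP_R = T_C/(T_H − T_C) = 263.00/40.15 = 6.5504.
W = Q_C/COP_R = 1630/6.5504 = 249 W.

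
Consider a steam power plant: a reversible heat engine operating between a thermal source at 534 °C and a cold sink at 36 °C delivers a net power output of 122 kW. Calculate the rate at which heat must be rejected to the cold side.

Q̇_C ≈ 75.74 kW

T_H = 534 °C → 534 + 273.15 = 807.15 K.
T_C = 36 °C → 36 + 273.15 = 309.15 K.
Carnot efficiency: η = 1 − T_C/T_H = 1 − 309.15/807.15 = 0.6170.
Since Q_C/Q_H = T_C/T_H and Q_H = W/η, Q_C = W·T_C/(T_H − T_C) = 122 × 309.15/498.00 = 75.74 kW.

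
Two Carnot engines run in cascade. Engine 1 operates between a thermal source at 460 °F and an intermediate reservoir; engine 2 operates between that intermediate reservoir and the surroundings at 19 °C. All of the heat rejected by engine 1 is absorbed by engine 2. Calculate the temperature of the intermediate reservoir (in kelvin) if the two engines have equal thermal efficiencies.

T_m ≈ 386 K

T_H = 460 °F → (460 − 32) × 5/9 = 237.78 °C = 510.93 K.
T_C = 19 °C → 19 + 273.15 = 292.15 K.
Equal efficiencies require 1 − T_m/T_H = 1 − T_C/T_m, i.e. T_m/T_H = T_C/T_m, so T_m = √(T_H·T_C) = √(510.93 × 292.15) = 386 K.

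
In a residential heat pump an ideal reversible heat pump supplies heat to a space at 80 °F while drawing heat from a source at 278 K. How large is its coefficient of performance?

T_H = 80 °F → (80 − 32) × 5/9 = 26.67 °C = 299.82 K.
Reversible heating COP: COP_HP = T_H/(T_H − T_C) = 299.82/(299.82 − 278.00) = 13.74.

COP_HP ≈ 13.74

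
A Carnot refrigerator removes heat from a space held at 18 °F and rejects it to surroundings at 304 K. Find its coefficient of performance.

COP_R ≈ 6.870

T_C = 18 °F → (18 − 32) × 5/9 = -7.78 °C = 265.37 K.
COP_R = T_C/(T_H − T_C) = 265.37/(304.00 − 265.37) = 6.870.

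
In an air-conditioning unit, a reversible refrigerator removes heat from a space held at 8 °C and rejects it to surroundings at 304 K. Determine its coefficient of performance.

T_C = 8 °C → 8 + 273.15 = 281.15 K.
For a reversible refrigerator, COP_R = T_C/(T_H − T_C) = 281.15/(304.00 − 281.15) = 12.3.

COP_R ≈ 12.3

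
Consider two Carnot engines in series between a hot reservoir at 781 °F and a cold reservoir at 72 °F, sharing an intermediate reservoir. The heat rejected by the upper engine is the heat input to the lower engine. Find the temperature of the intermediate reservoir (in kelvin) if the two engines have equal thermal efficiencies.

T_m ≈ 451 K

T_H = 781 °F → (781 − 32) × 5/9 = 416.11 °C = 689.26 K.
T_C = 72 °F → (72 − 32) × 5/9 = 22.22 °C = 295.37 K.
Equal efficiencies require 1 − T_m/T_H = 1 − T_C/T_m, i.e. T_m/T_H = T_C/T_m, so T_m = √(T_H·T_C) = √(689.26 × 295.37) = 451 K.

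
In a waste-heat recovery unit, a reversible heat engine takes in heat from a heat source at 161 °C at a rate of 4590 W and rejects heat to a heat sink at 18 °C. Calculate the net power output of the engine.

T_H = 161 °C → 161 + 273.15 = 434.15 K.
T_C = 18 °C → 18 + 273.15 = 291.15 K.
For a reversible engine, η = 1 − T_C/T_H = 1 − 291.15/434.15 = 0.3294.
W = η·Q_H = 0.3294 × 4590 = 1512 W.

Ẇ ≈ 1512 W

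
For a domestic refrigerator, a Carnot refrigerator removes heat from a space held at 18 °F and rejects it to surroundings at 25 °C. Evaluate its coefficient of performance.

T_H = 25 °C → 25 + 273.15 = 298.15 K.
T_C = 18 °F → (18 − 32) × 5/9 = -7.78 °C = 265.37 K.
The reversible coefficient of performance is COP_R = T_C/(T_H − T_C) = 265.37/(298.15 − 265.37) = 8.10.

COP_R ≈ 8.10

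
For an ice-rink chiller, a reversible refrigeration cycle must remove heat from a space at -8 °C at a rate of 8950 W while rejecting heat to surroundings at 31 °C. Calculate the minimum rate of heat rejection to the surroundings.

Q̇_H ≈ 10270 W

T_H = 31 °C → 31 + 273.15 = 304.15 K.
T_C = -8 °C → -8 + 273.15 = 265.15 K.
For a reversible cycle Q_H/Q_C = T_H/T_C, so Q_H = Q_C·T_H/T_C = 8950 × 304.15/265.15 = 10270 W.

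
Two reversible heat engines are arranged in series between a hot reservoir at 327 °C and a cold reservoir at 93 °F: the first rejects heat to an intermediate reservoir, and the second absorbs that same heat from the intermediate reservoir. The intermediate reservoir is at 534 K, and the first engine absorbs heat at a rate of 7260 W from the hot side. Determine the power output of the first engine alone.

T_H = 327 °C → 327 + 273.15 = 600.15 K.
T_C = 93 °F → (93 − 32) × 5/9 = 33.89 °C = 307.04 K.
First-stage efficiency η₁ = 1 − T_m/T_H = 1 − 534.00/600.15 = 0.1102.
W₁ = η₁·Q_H = 0.1102 × 7260 = 800 W.

Ẇ₁ ≈ 800 W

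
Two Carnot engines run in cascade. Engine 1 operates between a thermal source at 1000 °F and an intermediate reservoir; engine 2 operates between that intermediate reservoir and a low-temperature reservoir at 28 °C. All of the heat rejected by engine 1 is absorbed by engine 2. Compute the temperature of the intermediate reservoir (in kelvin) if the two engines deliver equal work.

T_H = 1000 °F → (1000 − 32) × 5/9 = 537.78 °C = 810.93 K.
T_C = 28 °C → 28 + 273.15 = 301.15 K.
For reversible stages Q_m = Q_H·(T_m/T_H). Setting W₁ = Q_H(1 − T_m/T_H) equal to W₂ = Q_m(1 − T_C/T_m) = Q_H·(T_m − T_C)/T_H gives T_H − T_m = T_m − T_C, so T_m = (T_H + T_C)/2 = (810.93 + 301.15)/2 = 556 K.

T_m ≈ 556 K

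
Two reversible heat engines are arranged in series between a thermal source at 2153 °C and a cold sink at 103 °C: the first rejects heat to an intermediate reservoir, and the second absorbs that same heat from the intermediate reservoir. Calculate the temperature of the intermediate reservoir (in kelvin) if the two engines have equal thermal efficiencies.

T_H = 2153 °C → 2153 + 273.15 = 2426.15 K.
T_C = 103 °C → 103 + 273.15 = 376.15 K.
Equal efficiencies require 1 − T_m/T_H = 1 − T_C/T_m, i.e. T_m/T_H = T_C/T_m, so T_m = √(T_H·T_C) = √(2426.15 × 376.15) = 955.3 K.

T_m ≈ 955.3 K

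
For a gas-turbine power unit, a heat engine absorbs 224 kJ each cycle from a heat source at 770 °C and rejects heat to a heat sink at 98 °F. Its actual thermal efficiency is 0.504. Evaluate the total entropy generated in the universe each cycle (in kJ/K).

T_H = 770 °C → 770 + 273.15 = 1043.15 K.
T_C = 98 °F → (98 − 32) × 5/9 = 36.67 °C = 309.82 K.
W = η·Q_H = 0.504 × 224 = 112.9 kJ, so Q_C = Q_H − W = 111.1 kJ.
Reservoir entropy changes: ΔS_H = −Q_H/T_H = −224/1043.15 = -0.2147 kJ/K and ΔS_C = +Q_C/T_C = 111.1/309.82 = 0.3586 kJ/K.
ΔS_univ = −Q_H/T_H + Q_C/T_C = 0.144 kJ/K (> 0, since η = 0.504 < η_Carnot = 0.703).

ΔS_univ ≈ 0.144 kJ/K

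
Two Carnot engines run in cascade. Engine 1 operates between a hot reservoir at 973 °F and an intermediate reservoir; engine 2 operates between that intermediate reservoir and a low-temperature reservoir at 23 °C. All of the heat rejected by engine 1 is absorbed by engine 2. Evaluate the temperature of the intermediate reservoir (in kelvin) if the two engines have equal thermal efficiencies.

T_H = 973 °F → (973 − 32) × 5/9 = 522.78 °C = 795.93 K.
T_C = 23 °C → 23 + 273.15 = 296.15 K.
Equal efficiencies require 1 − T_m/T_H = 1 − T_C/T_m, i.e. T_m/T_H = T_C/T_m, so T_m = √(T_H·T_C) = √(795.93 × 296.15) = 486 K.

T_m ≈ 486 K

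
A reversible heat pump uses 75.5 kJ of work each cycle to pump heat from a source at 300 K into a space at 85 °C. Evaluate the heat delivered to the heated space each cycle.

T_H = 85 °C → 85 + 273.15 = 358.15 K.
For a reversible heat pump, COP_HP = T_H/(T_H − T_C) = 358.15/58.15 = 6.1591.
Q_H = COP_HP · W = 6.1591 × 75.5 = 465 kJ.

Q_H ≈ 465 kJ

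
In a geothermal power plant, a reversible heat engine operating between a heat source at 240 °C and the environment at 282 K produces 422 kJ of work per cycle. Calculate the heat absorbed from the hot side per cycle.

Q_H ≈ 936.8 kJ

T_H = 240 °C → 240 + 273.15 = 513.15 K.
For a reversible engine, η = 1 − T_C/T_H = 1 − 282.00/513.15 = 0.4505.
Q_H = W/η = 422/0.4505 = 936.8 kJ.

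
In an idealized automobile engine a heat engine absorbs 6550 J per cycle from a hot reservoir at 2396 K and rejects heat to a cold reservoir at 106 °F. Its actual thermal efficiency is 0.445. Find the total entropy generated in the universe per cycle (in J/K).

ΔS_univ ≈ 8.83 J/K

T_C = 106 °F → (106 − 32) × 5/9 = 41.11 °C = 314.26 K.
W = η·Q_H = 0.445 × 6550 = 2915 J, so Q_C = Q_H − W = 3635 J.
The hot reservoir loses entropy Q_H/T_H = 6550/2396.00 = 2.734 J/K; the cold reservoir gains Q_C/T_C = 3635/314.26 = 11.57 J/K.
ΔS_univ = −Q_H/T_H + Q_C/T_C = 8.83 J/K (> 0, since η = 0.445 < η_Carnot = 0.869).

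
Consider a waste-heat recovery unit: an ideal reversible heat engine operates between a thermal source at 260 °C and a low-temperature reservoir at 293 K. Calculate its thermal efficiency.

η ≈ 0.450

T_H = 260 °C → 260 + 273.15 = 533.15 K.
Carnot efficiency: η = 1 − T_C/T_H = 1 − 293.00/533.15 = 0.450.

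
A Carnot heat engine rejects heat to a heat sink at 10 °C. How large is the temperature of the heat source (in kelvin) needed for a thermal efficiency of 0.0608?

T_C = 10 °C → 10 + 273.15 = 283.15 K.
From η = 1 − T_C/T_H, solving for T_H gives T_H = T_C/(1 − η) = 283.15/(1 − 0.0608) = 301.5 K.

T_H ≈ 301.5 K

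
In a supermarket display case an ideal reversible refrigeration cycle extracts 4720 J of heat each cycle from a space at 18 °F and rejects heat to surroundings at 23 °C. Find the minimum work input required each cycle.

T_H = 23 °C → 23 + 273.15 = 296.15 K.
T_C = 18 °F → (18 − 32) × 5/9 = -7.78 °C = 265.37 K.
The reversible coefficient of performance is COP_R = T_C/(T_H − T_C) = 265.37/30.78 = 8.6222.
W = Q_C/COP_R = 4720/8.6222 = 547 J.

W_in ≈ 547 J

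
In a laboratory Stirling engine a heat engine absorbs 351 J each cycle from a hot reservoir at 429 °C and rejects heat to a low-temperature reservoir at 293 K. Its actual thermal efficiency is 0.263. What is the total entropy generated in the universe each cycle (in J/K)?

ΔS_univ ≈ 0.3830 J/K

T_H = 429 °C → 429 + 273.15 = 702.15 K.
W = η·Q_H = 0.263 × 351 = 92.31 J, so Q_C = Q_H − W = 258.7 J.
The hot reservoir loses entropy Q_H/T_H = 351/702.15 = 0.4999 J/K; the cold reservoir gains Q_C/T_C = 258.7/293.00 = 0.8829 J/K.
ΔS_univ = −Q_H/T_H + Q_C/T_C = 0.3830 J/K (> 0, since η = 0.263 < η_Carnot = 0.583).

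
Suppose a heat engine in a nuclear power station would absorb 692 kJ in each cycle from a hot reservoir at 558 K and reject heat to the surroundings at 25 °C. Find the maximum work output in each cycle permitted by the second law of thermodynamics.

W_max ≈ 322 kJ

T_C = 25 °C → 25 + 273.15 = 298.15 K.
The upper bound on efficiency is η_max = 1 − T_C/T_H = 1 − 298.15/558.00 = 0.4657.
W_max = η_max · Q_H = 0.4657 × 692 = 322 kJ.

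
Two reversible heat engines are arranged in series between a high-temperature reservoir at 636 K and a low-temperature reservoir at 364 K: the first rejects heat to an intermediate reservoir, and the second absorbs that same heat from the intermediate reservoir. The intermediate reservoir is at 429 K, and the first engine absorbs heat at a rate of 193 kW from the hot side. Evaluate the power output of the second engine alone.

Heat entering the second stage: Q_m = Q_H·(T_m/T_H) = 193 × 429.00/636.00 = 130 kW.
Second-stage efficiency η₂ = 1 − T_C/T_m = 1 − 364.00/429.00 = 0.1515, so W₂ = η₂·Q_m = 19.7 kW.

Ẇ₂ ≈ 19.7 kW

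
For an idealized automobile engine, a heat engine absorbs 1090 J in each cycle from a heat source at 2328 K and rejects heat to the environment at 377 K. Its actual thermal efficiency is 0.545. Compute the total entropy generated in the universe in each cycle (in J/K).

W = η·Q_H = 0.545 × 1090 = 594.1 J, so Q_C = Q_H − W = 495.9 J.
Entropy balance on the reservoirs: −Q_H/T_H = -0.4682 J/K, +Q_C/T_C = 1.316 J/K.
ΔS_univ = −Q_H/T_H + Q_C/T_C = 0.847 J/K (> 0, since η = 0.545 < η_Carnot = 0.838).

ΔS_univ ≈ 0.847 J/K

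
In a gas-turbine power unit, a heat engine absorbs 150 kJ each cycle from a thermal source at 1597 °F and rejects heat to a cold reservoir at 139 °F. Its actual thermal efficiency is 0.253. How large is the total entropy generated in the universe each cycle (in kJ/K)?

T_H = 1597 °F → (1597 − 32) × 5/9 = 869.44 °C = 1142.59 K.
T_C = 139 °F → (139 − 32) × 5/9 = 59.44 °C = 332.59 K.
W = η·Q_H = 0.253 × 150 = 37.95 kJ, so Q_C = Q_H − W = 112.0 kJ.
Entropy balance on the reservoirs: −Q_H/T_H = -0.1313 kJ/K, +Q_C/T_C = 0.3369 kJ/K.
ΔS_univ = −Q_H/T_H + Q_C/T_C = 0.206 kJ/K (> 0, since η = 0.253 < η_Carnot = 0.709).

ΔS_univ ≈ 0.206 kJ/K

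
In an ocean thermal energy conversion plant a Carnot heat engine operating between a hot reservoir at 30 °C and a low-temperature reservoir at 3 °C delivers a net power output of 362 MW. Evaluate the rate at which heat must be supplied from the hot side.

T_H = 30 °C → 30 + 273.15 = 303.15 K.
T_C = 3 °C → 3 + 273.15 = 276.15 K.
η_rev = 1 − T_C/T_H = 1 − 276.15/303.15 = 0.0891.
Q_H = W/η = 362/0.0891 = 4064 MW.

Q̇_H ≈ 4064 MW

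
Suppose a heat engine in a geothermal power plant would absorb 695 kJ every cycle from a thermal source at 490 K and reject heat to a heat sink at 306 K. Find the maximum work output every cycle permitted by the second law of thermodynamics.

The upper bound on efficiency is η_max = 1 − T_C/T_H = 1 − 306.00/490.00 = 0.3755.
W_max = η_max · Q_H = 0.3755 × 695 = 261 kJ.

W_max ≈ 261 kJ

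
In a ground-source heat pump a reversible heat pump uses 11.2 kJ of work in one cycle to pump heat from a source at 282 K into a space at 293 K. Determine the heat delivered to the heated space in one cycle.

Q_H ≈ 298 kJ

Reversible heating COP: COP_HP = T_H/(T_H − T_C) = 293.00/11.00 = 26.6364.
Q_H = COP_HP · W = 26.6364 × 11.2 = 298 kJ.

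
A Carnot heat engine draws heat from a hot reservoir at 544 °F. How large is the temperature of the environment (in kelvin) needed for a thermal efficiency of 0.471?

T_H = 544 °F → (544 − 32) × 5/9 = 284.44 °C = 557.59 K.
From η = 1 − T_C/T_H, T_C = T_H·(1 − η) = 557.59 × (1 − 0.471) = 295 K.

T_C ≈ 295 K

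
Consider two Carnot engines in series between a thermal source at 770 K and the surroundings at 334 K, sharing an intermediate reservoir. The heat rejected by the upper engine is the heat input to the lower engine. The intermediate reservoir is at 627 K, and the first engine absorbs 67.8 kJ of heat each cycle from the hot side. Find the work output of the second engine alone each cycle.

W₂ ≈ 25.8 kJ

Heat entering the second stage: Q_m = Q_H·(T_m/T_H) = 67.8 × 627.00/770.00 = 55.2 kJ.
Second-stage efficiency η₂ = 1 − T_C/T_m = 1 − 334.00/627.00 = 0.4673, so W₂ = η₂·Q_m = 25.8 kJ.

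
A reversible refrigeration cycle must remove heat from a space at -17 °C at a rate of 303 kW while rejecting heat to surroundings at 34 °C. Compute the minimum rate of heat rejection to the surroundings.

Q̇_H ≈ 363 kW

T_H = 34 °C → 34 + 273.15 = 307.15 K.
T_C = -17 °C → -17 + 273.15 = 256.15 K.
For a reversible cycle Q_H/Q_C = T_H/T_C, so Q_H = Q_C·T_H/T_C = 303 × 307.15/256.15 = 363 kW.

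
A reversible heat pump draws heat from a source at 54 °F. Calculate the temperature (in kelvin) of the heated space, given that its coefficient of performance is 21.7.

T_H ≈ 299 K

T_C = 54 °F → (54 − 32) × 5/9 = 12.22 °C = 285.37 K.
COP_HP = T_H/(T_H − T_C) ⇒ T_H = T_C·COP_HP/(COP_HP − 1) = 285.37 × 21.7/(21.7 − 1) = 299 K.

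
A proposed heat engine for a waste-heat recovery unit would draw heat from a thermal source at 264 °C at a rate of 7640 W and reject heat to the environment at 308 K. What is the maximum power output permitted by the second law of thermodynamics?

Ẇ_max ≈ 3259 W

T_H = 264 °C → 264 + 273.15 = 537.15 K.
The upper bound on efficiency is η_max = 1 − T_C/T_H = 1 − 308.00/537.15 = 0.4266.
W_max = η_max · Q_H = 0.4266 × 7640 = 3259 W.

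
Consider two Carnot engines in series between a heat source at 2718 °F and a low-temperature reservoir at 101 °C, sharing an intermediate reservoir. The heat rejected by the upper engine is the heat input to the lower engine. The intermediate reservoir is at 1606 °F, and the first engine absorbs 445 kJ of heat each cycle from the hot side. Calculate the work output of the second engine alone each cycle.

T_H = 2718 °F → (2718 − 32) × 5/9 = 1492.22 °C = 1765.37 K.
T_C = 101 °C → 101 + 273.15 = 374.15 K.
T_m = 1606 °F → (1606 − 32) × 5/9 = 874.44 °C = 1147.59 K.
Heat entering the second stage: Q_m = Q_H·(T_m/T_H) = 445 × 1147.59/1765.37 = 289.3 kJ.
Second-stage efficiency η₂ = 1 − T_C/T_m = 1 − 374.15/1147.59 = 0.6740, so W₂ = η₂·Q_m = 195.0 kJ.

W₂ ≈ 195.0 kJ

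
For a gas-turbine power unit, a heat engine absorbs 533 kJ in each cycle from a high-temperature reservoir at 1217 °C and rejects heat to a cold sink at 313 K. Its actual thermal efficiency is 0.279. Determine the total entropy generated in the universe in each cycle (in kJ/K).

ΔS_univ ≈ 0.870 kJ/K

T_H = 1217 °C → 1217 + 273.15 = 1490.15 K.
W = η·Q_H = 0.279 × 533 = 148.7 kJ, so Q_C = Q_H − W = 384.3 kJ.
Entropy balance on the reservoirs: −Q_H/T_H = -0.3577 kJ/K, +Q_C/T_C = 1.228 kJ/K.
ΔS_univ = −Q_H/T_H + Q_C/T_C = 0.870 kJ/K (> 0, since η = 0.279 < η_Carnot = 0.790).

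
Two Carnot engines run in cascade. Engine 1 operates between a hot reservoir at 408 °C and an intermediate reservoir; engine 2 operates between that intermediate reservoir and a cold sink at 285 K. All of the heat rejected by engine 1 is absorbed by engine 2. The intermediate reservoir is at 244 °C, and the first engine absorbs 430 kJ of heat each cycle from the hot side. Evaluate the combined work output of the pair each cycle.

W_total ≈ 250 kJ

T_H = 408 °C → 408 + 273.15 = 681.15 K.
Two reversible stages in series are equivalent to a single Carnot engine between T_H and T_C, so η_total = 1 − T_C/T_H = 1 − 285.00/681.15 = 0.5816.
W_total = η_total · Q_H = 0.5816 × 430 = 250 kJ.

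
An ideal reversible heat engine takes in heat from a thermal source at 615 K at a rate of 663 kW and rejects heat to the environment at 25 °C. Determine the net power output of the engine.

T_C = 25 °C → 25 + 273.15 = 298.15 K.
For a reversible engine, η = 1 − T_C/T_H = 1 − 298.15/615.00 = 0.5152.
W = η·Q_H = 0.5152 × 663 = 341.6 kW.

Ẇ ≈ 341.6 kW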